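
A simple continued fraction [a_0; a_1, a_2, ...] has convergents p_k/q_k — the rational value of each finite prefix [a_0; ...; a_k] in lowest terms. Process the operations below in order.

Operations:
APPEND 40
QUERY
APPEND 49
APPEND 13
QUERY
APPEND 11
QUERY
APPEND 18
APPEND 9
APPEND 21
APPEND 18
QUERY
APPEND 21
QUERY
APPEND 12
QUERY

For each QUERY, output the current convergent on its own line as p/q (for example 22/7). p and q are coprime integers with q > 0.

APPEND 40: p_0 = 40·1 + 0 = 40, q_0 = 40·0 + 1 = 1 → 40/1
APPEND 49: p_1 = 49·40 + 1 = 1961, q_1 = 49·1 + 0 = 49 → 1961/49
APPEND 13: p_2 = 13·1961 + 40 = 25533, q_2 = 13·49 + 1 = 638 → 25533/638
APPEND 11: p_3 = 11·25533 + 1961 = 282824, q_3 = 11·638 + 49 = 7067 → 282824/7067
APPEND 18: p_4 = 18·282824 + 25533 = 5116365, q_4 = 18·7067 + 638 = 127844 → 5116365/127844
APPEND 9: p_5 = 9·5116365 + 282824 = 46330109, q_5 = 9·127844 + 7067 = 1157663 → 46330109/1157663
APPEND 21: p_6 = 21·46330109 + 5116365 = 978048654, q_6 = 21·1157663 + 127844 = 24438767 → 978048654/24438767
APPEND 18: p_7 = 18·978048654 + 46330109 = 17651205881, q_7 = 18·24438767 + 1157663 = 441055469 → 17651205881/441055469
APPEND 21: p_8 = 21·17651205881 + 978048654 = 371653372155, q_8 = 21·441055469 + 24438767 = 9286603616 → 371653372155/9286603616
APPEND 12: p_9 = 12·371653372155 + 17651205881 = 4477491671741, q_9 = 12·9286603616 + 441055469 = 111880298861 → 4477491671741/111880298861

40/1
25533/638
282824/7067
17651205881/441055469
371653372155/9286603616
4477491671741/111880298861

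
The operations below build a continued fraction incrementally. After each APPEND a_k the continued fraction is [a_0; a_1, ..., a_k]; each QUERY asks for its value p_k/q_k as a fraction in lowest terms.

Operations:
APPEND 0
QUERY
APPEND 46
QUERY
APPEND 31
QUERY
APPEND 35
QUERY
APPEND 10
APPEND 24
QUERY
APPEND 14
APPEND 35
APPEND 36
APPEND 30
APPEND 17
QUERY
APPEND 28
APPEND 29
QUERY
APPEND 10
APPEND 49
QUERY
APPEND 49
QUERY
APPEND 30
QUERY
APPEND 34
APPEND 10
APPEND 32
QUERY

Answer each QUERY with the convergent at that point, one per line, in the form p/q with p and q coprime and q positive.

APPEND 0: p_0 = 0·1 + 0 = 0, q_0 = 0·0 + 1 = 1 → 0/1
APPEND 46: p_1 = 46·0 + 1 = 1, q_1 = 46·1 + 0 = 46 → 1/46
APPEND 31: p_2 = 31·1 + 0 = 31, q_2 = 31·46 + 1 = 1427 → 31/1427
APPEND 35: p_3 = 35·31 + 1 = 1086, q_3 = 35·1427 + 46 = 49991 → 1086/49991
APPEND 10: p_4 = 10·1086 + 31 = 10891, q_4 = 10·49991 + 1427 = 501337 → 10891/501337
APPEND 24: p_5 = 24·10891 + 1086 = 262470, q_5 = 24·501337 + 49991 = 12082079 → 262470/12082079
APPEND 14: p_6 = 14·262470 + 10891 = 3685471, q_6 = 14·12082079 + 501337 = 169650443 → 3685471/169650443
APPEND 35: p_7 = 35·3685471 + 262470 = 129253955, q_7 = 35·169650443 + 12082079 = 5949847584 → 129253955/5949847584
APPEND 36: p_8 = 36·129253955 + 3685471 = 4656827851, q_8 = 36·5949847584 + 169650443 = 214364163467 → 4656827851/214364163467
APPEND 30: p_9 = 30·4656827851 + 129253955 = 139834089485, q_9 = 30·214364163467 + 5949847584 = 6436874751594 → 139834089485/6436874751594
APPEND 17: p_10 = 17·139834089485 + 4656827851 = 2381836349096, q_10 = 17·6436874751594 + 214364163467 = 109641234940565 → 2381836349096/109641234940565
APPEND 28: p_11 = 28·2381836349096 + 139834089485 = 66831251864173, q_11 = 28·109641234940565 + 6436874751594 = 3076391453087414 → 66831251864173/3076391453087414
APPEND 29: p_12 = 29·66831251864173 + 2381836349096 = 1940488140410113, q_12 = 29·3076391453087414 + 109641234940565 = 89324993374475571 → 1940488140410113/89324993374475571
APPEND 10: p_13 = 10·1940488140410113 + 66831251864173 = 19471712655965303, q_13 = 10·89324993374475571 + 3076391453087414 = 896326325197843124 → 19471712655965303/896326325197843124
APPEND 49: p_14 = 49·19471712655965303 + 1940488140410113 = 956054408282709960, q_14 = 49·896326325197843124 + 89324993374475571 = 44009314928068788647 → 956054408282709960/44009314928068788647
APPEND 49: p_15 = 49·956054408282709960 + 19471712655965303 = 46866137718508753343, q_15 = 49·44009314928068788647 + 896326325197843124 = 2157352757800568486827 → 46866137718508753343/2157352757800568486827
APPEND 30: p_16 = 30·46866137718508753343 + 956054408282709960 = 1406940185963545310250, q_16 = 30·2157352757800568486827 + 44009314928068788647 = 64764592048945123393457 → 1406940185963545310250/64764592048945123393457
APPEND 34: p_17 = 34·1406940185963545310250 + 46866137718508753343 = 47882832460479049301843, q_17 = 34·64764592048945123393457 + 2157352757800568486827 = 2204153482421934763864365 → 47882832460479049301843/2204153482421934763864365
APPEND 10: p_18 = 10·47882832460479049301843 + 1406940185963545310250 = 480235264790754038328680, q_18 = 10·2204153482421934763864365 + 64764592048945123393457 = 22106299416268292762037107 → 480235264790754038328680/22106299416268292762037107
APPEND 32: p_19 = 32·480235264790754038328680 + 47882832460479049301843 = 15415411305764608275819603, q_19 = 32·22106299416268292762037107 + 2204153482421934763864365 = 709605734803007303149051789 → 15415411305764608275819603/709605734803007303149051789

0/1
1/46
31/1427
1086/49991
262470/12082079
2381836349096/109641234940565
1940488140410113/89324993374475571
956054408282709960/44009314928068788647
46866137718508753343/2157352757800568486827
1406940185963545310250/64764592048945123393457
15415411305764608275819603/709605734803007303149051789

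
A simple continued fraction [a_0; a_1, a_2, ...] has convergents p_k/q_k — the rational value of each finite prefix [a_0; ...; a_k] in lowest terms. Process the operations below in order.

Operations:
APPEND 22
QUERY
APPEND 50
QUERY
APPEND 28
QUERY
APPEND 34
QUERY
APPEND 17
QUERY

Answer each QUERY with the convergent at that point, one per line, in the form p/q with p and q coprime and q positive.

APPEND 22: p_0 = 22·1 + 0 = 22, q_0 = 22·0 + 1 = 1 → 22/1
APPEND 50: p_1 = 50·22 + 1 = 1101, q_1 = 50·1 + 0 = 50 → 1101/50
APPEND 28: p_2 = 28·1101 + 22 = 30850, q_2 = 28·50 + 1 = 1401 → 30850/1401
APPEND 34: p_3 = 34·30850 + 1101 = 1050001, q_3 = 34·1401 + 50 = 47684 → 1050001/47684
APPEND 17: p_4 = 17·1050001 + 30850 = 17880867, q_4 = 17·47684 + 1401 = 812029 → 17880867/812029

22/1
1101/50
30850/1401
1050001/47684
17880867/812029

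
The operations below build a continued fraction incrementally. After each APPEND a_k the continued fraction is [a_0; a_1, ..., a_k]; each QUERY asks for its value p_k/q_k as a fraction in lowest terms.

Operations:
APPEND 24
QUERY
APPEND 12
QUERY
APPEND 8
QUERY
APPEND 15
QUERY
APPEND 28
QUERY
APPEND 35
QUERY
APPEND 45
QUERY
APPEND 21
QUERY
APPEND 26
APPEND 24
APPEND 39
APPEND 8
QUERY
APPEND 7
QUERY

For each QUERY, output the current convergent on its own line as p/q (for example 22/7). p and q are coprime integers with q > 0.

24/1
289/12
2336/97
35329/1467
991548/41173
34739509/1442522
1564269453/64954663
32884398022/1365490445
6451613624128886/267896549381445
45965173285514485/1908656040537791

APPEND 24: p_0 = 24·1 + 0 = 24, q_0 = 24·0 + 1 = 1 → 24/1
APPEND 12: p_1 = 12·24 + 1 = 289, q_1 = 12·1 + 0 = 12 → 289/12
APPEND 8: p_2 = 8·289 + 24 = 2336, q_2 = 8·12 + 1 = 97 → 2336/97
APPEND 15: p_3 = 15·2336 + 289 = 35329, q_3 = 15·97 + 12 = 1467 → 35329/1467
APPEND 28: p_4 = 28·35329 + 2336 = 991548, q_4 = 28·1467 + 97 = 41173 → 991548/41173
APPEND 35: p_5 = 35·991548 + 35329 = 34739509, q_5 = 35·41173 + 1467 = 1442522 → 34739509/1442522
APPEND 45: p_6 = 45·34739509 + 991548 = 1564269453, q_6 = 45·1442522 + 41173 = 64954663 → 1564269453/64954663
APPEND 21: p_7 = 21·1564269453 + 34739509 = 32884398022, q_7 = 21·64954663 + 1442522 = 1365490445 → 32884398022/1365490445
APPEND 26: p_8 = 26·32884398022 + 1564269453 = 856558618025, q_8 = 26·1365490445 + 64954663 = 35567706233 → 856558618025/35567706233
APPEND 24: p_9 = 24·856558618025 + 32884398022 = 20590291230622, q_9 = 24·35567706233 + 1365490445 = 854990440037 → 20590291230622/854990440037
APPEND 39: p_10 = 39·20590291230622 + 856558618025 = 803877916612283, q_10 = 39·854990440037 + 35567706233 = 33380194867676 → 803877916612283/33380194867676
APPEND 8: p_11 = 8·803877916612283 + 20590291230622 = 6451613624128886, q_11 = 8·33380194867676 + 854990440037 = 267896549381445 → 6451613624128886/267896549381445
APPEND 7: p_12 = 7·6451613624128886 + 803877916612283 = 45965173285514485, q_12 = 7·267896549381445 + 33380194867676 = 1908656040537791 → 45965173285514485/1908656040537791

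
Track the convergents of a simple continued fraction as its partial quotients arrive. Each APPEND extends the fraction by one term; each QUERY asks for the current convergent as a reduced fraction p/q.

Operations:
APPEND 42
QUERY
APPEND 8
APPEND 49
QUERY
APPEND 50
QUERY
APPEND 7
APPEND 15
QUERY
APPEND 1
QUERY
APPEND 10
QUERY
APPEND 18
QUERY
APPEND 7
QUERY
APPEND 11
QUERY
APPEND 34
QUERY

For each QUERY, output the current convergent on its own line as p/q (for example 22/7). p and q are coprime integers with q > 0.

APPEND 42: p_0 = 42·1 + 0 = 42, q_0 = 42·0 + 1 = 1 → 42/1
APPEND 8: p_1 = 8·42 + 1 = 337, q_1 = 8·1 + 0 = 8 → 337/8
APPEND 49: p_2 = 49·337 + 42 = 16555, q_2 = 49·8 + 1 = 393 → 16555/393
APPEND 50: p_3 = 50·16555 + 337 = 828087, q_3 = 50·393 + 8 = 19658 → 828087/19658
APPEND 7: p_4 = 7·828087 + 16555 = 5813164, q_4 = 7·19658 + 393 = 137999 → 5813164/137999
APPEND 15: p_5 = 15·5813164 + 828087 = 88025547, q_5 = 15·137999 + 19658 = 2089643 → 88025547/2089643
APPEND 1: p_6 = 1·88025547 + 5813164 = 93838711, q_6 = 1·2089643 + 137999 = 2227642 → 93838711/2227642
APPEND 10: p_7 = 10·93838711 + 88025547 = 1026412657, q_7 = 10·2227642 + 2089643 = 24366063 → 1026412657/24366063
APPEND 18: p_8 = 18·1026412657 + 93838711 = 18569266537, q_8 = 18·24366063 + 2227642 = 440816776 → 18569266537/440816776
APPEND 7: p_9 = 7·18569266537 + 1026412657 = 131011278416, q_9 = 7·440816776 + 24366063 = 3110083495 → 131011278416/3110083495
APPEND 11: p_10 = 11·131011278416 + 18569266537 = 1459693329113, q_10 = 11·3110083495 + 440816776 = 34651735221 → 1459693329113/34651735221
APPEND 34: p_11 = 34·1459693329113 + 131011278416 = 49760584468258, q_11 = 34·34651735221 + 3110083495 = 1181269081009 → 49760584468258/1181269081009

42/1
16555/393
828087/19658
88025547/2089643
93838711/2227642
1026412657/24366063
18569266537/440816776
131011278416/3110083495
1459693329113/34651735221
49760584468258/1181269081009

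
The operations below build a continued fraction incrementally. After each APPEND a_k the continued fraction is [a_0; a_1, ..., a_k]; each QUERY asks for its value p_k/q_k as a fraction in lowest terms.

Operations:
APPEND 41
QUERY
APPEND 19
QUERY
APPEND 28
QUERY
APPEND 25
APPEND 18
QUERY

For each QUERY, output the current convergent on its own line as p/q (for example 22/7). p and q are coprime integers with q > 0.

41/1
780/19
21881/533
9882371/240725

APPEND 41: p_0 = 41·1 + 0 = 41, q_0 = 41·0 + 1 = 1 → 41/1
APPEND 19: p_1 = 19·41 + 1 = 780, q_1 = 19·1 + 0 = 19 → 780/19
APPEND 28: p_2 = 28·780 + 41 = 21881, q_2 = 28·19 + 1 = 533 → 21881/533
APPEND 25: p_3 = 25·21881 + 780 = 547805, q_3 = 25·533 + 19 = 13344 → 547805/13344
APPEND 18: p_4 = 18·547805 + 21881 = 9882371, q_4 = 18·13344 + 533 = 240725 → 9882371/240725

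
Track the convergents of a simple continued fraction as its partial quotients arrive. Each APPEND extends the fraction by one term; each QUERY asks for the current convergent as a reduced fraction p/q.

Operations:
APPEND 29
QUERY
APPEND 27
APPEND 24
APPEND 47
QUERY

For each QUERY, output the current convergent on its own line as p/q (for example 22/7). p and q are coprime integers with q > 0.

29/1
886499/30530

APPEND 29: p_0 = 29·1 + 0 = 29, q_0 = 29·0 + 1 = 1 → 29/1
APPEND 27: p_1 = 27·29 + 1 = 784, q_1 = 27·1 + 0 = 27 → 784/27
APPEND 24: p_2 = 24·784 + 29 = 18845, q_2 = 24·27 + 1 = 649 → 18845/649
APPEND 47: p_3 = 47·18845 + 784 = 886499, q_3 = 47·649 + 27 = 30530 → 886499/30530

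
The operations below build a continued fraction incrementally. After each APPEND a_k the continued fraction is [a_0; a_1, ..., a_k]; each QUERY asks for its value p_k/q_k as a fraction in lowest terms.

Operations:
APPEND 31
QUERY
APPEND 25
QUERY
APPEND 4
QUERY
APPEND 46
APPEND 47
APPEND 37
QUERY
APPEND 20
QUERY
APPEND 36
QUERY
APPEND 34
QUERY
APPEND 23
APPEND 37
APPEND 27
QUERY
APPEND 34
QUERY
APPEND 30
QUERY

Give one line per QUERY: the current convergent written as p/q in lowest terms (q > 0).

APPEND 31: p_0 = 31·1 + 0 = 31, q_0 = 31·0 + 1 = 1 → 31/1
APPEND 25: p_1 = 25·31 + 1 = 776, q_1 = 25·1 + 0 = 25 → 776/25
APPEND 4: p_2 = 4·776 + 31 = 3135, q_2 = 4·25 + 1 = 101 → 3135/101
APPEND 46: p_3 = 46·3135 + 776 = 144986, q_3 = 46·101 + 25 = 4671 → 144986/4671
APPEND 47: p_4 = 47·144986 + 3135 = 6817477, q_4 = 47·4671 + 101 = 219638 → 6817477/219638
APPEND 37: p_5 = 37·6817477 + 144986 = 252391635, q_5 = 37·219638 + 4671 = 8131277 → 252391635/8131277
APPEND 20: p_6 = 20·252391635 + 6817477 = 5054650177, q_6 = 20·8131277 + 219638 = 162845178 → 5054650177/162845178
APPEND 36: p_7 = 36·5054650177 + 252391635 = 182219798007, q_7 = 36·162845178 + 8131277 = 5870557685 → 182219798007/5870557685
APPEND 34: p_8 = 34·182219798007 + 5054650177 = 6200527782415, q_8 = 34·5870557685 + 162845178 = 199761806468 → 6200527782415/199761806468
APPEND 23: p_9 = 23·6200527782415 + 182219798007 = 142794358793552, q_9 = 23·199761806468 + 5870557685 = 4600392106449 → 142794358793552/4600392106449
APPEND 37: p_10 = 37·142794358793552 + 6200527782415 = 5289591803143839, q_10 = 37·4600392106449 + 199761806468 = 170414269745081 → 5289591803143839/170414269745081
APPEND 27: p_11 = 27·5289591803143839 + 142794358793552 = 142961773043677205, q_11 = 27·170414269745081 + 4600392106449 = 4605785675223636 → 142961773043677205/4605785675223636
APPEND 34: p_12 = 34·142961773043677205 + 5289591803143839 = 4865989875288168809, q_12 = 34·4605785675223636 + 170414269745081 = 156767127227348705 → 4865989875288168809/156767127227348705
APPEND 30: p_13 = 30·4865989875288168809 + 142961773043677205 = 146122658031688741475, q_13 = 30·156767127227348705 + 4605785675223636 = 4707619602495684786 → 146122658031688741475/4707619602495684786

31/1
776/25
3135/101
252391635/8131277
5054650177/162845178
182219798007/5870557685
6200527782415/199761806468
142961773043677205/4605785675223636
4865989875288168809/156767127227348705
146122658031688741475/4707619602495684786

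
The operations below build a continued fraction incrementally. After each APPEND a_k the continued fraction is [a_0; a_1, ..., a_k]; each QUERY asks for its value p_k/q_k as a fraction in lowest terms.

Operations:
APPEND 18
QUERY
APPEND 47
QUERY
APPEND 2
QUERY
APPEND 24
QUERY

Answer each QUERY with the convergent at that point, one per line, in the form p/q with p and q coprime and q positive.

APPEND 18: p_0 = 18·1 + 0 = 18, q_0 = 18·0 + 1 = 1 → 18/1
APPEND 47: p_1 = 47·18 + 1 = 847, q_1 = 47·1 + 0 = 47 → 847/47
APPEND 2: p_2 = 2·847 + 18 = 1712, q_2 = 2·47 + 1 = 95 → 1712/95
APPEND 24: p_3 = 24·1712 + 847 = 41935, q_3 = 24·95 + 47 = 2327 → 41935/2327

18/1
847/47
1712/95
41935/2327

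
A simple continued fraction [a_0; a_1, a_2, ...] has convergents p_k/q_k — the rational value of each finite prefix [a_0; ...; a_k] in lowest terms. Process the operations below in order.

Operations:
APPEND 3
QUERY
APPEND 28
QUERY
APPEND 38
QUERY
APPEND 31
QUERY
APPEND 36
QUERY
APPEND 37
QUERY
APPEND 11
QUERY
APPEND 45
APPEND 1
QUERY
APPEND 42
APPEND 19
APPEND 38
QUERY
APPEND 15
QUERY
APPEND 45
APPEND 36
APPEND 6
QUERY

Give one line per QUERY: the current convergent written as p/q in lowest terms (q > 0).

3/1
85/28
3233/1065
100308/33043
3614321/1190613
133830185/44085724
1475746356/486133577
68018162561/22406230266
2116134381420859/697087254913611
31797626539107019/10474627883523790
311153810074383009052/102498856984227205677

APPEND 3: p_0 = 3·1 + 0 = 3, q_0 = 3·0 + 1 = 1 → 3/1
APPEND 28: p_1 = 28·3 + 1 = 85, q_1 = 28·1 + 0 = 28 → 85/28
APPEND 38: p_2 = 38·85 + 3 = 3233, q_2 = 38·28 + 1 = 1065 → 3233/1065
APPEND 31: p_3 = 31·3233 + 85 = 100308, q_3 = 31·1065 + 28 = 33043 → 100308/33043
APPEND 36: p_4 = 36·100308 + 3233 = 3614321, q_4 = 36·33043 + 1065 = 1190613 → 3614321/1190613
APPEND 37: p_5 = 37·3614321 + 100308 = 133830185, q_5 = 37·1190613 + 33043 = 44085724 → 133830185/44085724
APPEND 11: p_6 = 11·133830185 + 3614321 = 1475746356, q_6 = 11·44085724 + 1190613 = 486133577 → 1475746356/486133577
APPEND 45: p_7 = 45·1475746356 + 133830185 = 66542416205, q_7 = 45·486133577 + 44085724 = 21920096689 → 66542416205/21920096689
APPEND 1: p_8 = 1·66542416205 + 1475746356 = 68018162561, q_8 = 1·21920096689 + 486133577 = 22406230266 → 68018162561/22406230266
APPEND 42: p_9 = 42·68018162561 + 66542416205 = 2923305243767, q_9 = 42·22406230266 + 21920096689 = 962981767861 → 2923305243767/962981767861
APPEND 19: p_10 = 19·2923305243767 + 68018162561 = 55610817794134, q_10 = 19·962981767861 + 22406230266 = 18319059819625 → 55610817794134/18319059819625
APPEND 38: p_11 = 38·55610817794134 + 2923305243767 = 2116134381420859, q_11 = 38·18319059819625 + 962981767861 = 697087254913611 → 2116134381420859/697087254913611
APPEND 15: p_12 = 15·2116134381420859 + 55610817794134 = 31797626539107019, q_12 = 15·697087254913611 + 18319059819625 = 10474627883523790 → 31797626539107019/10474627883523790
APPEND 45: p_13 = 45·31797626539107019 + 2116134381420859 = 1433009328641236714, q_13 = 45·10474627883523790 + 697087254913611 = 472055342013484161 → 1433009328641236714/472055342013484161
APPEND 36: p_14 = 36·1433009328641236714 + 31797626539107019 = 51620133457623628723, q_14 = 36·472055342013484161 + 10474627883523790 = 17004466940368953586 → 51620133457623628723/17004466940368953586
APPEND 6: p_15 = 6·51620133457623628723 + 1433009328641236714 = 311153810074383009052, q_15 = 6·17004466940368953586 + 472055342013484161 = 102498856984227205677 → 311153810074383009052/102498856984227205677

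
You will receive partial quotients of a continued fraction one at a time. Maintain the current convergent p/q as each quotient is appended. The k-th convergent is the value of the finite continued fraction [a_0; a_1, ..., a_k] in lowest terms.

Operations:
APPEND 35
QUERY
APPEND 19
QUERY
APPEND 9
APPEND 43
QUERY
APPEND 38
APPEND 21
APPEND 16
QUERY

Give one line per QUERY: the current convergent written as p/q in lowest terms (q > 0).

APPEND 35: p_0 = 35·1 + 0 = 35, q_0 = 35·0 + 1 = 1 → 35/1
APPEND 19: p_1 = 19·35 + 1 = 666, q_1 = 19·1 + 0 = 19 → 666/19
APPEND 9: p_2 = 9·666 + 35 = 6029, q_2 = 9·19 + 1 = 172 → 6029/172
APPEND 43: p_3 = 43·6029 + 666 = 259913, q_3 = 43·172 + 19 = 7415 → 259913/7415
APPEND 38: p_4 = 38·259913 + 6029 = 9882723, q_4 = 38·7415 + 172 = 281942 → 9882723/281942
APPEND 21: p_5 = 21·9882723 + 259913 = 207797096, q_5 = 21·281942 + 7415 = 5928197 → 207797096/5928197
APPEND 16: p_6 = 16·207797096 + 9882723 = 3334636259, q_6 = 16·5928197 + 281942 = 95133094 → 3334636259/95133094

35/1
666/19
259913/7415
3334636259/95133094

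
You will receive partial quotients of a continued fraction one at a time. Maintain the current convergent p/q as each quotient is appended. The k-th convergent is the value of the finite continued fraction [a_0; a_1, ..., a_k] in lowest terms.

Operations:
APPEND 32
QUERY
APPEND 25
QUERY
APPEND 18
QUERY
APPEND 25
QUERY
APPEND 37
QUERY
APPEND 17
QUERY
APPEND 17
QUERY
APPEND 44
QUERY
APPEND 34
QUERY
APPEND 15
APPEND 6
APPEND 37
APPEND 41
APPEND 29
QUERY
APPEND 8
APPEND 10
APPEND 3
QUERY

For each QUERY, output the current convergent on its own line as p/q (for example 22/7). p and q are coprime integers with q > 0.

APPEND 32: p_0 = 32·1 + 0 = 32, q_0 = 32·0 + 1 = 1 → 32/1
APPEND 25: p_1 = 25·32 + 1 = 801, q_1 = 25·1 + 0 = 25 → 801/25
APPEND 18: p_2 = 18·801 + 32 = 14450, q_2 = 18·25 + 1 = 451 → 14450/451
APPEND 25: p_3 = 25·14450 + 801 = 362051, q_3 = 25·451 + 25 = 11300 → 362051/11300
APPEND 37: p_4 = 37·362051 + 14450 = 13410337, q_4 = 37·11300 + 451 = 418551 → 13410337/418551
APPEND 17: p_5 = 17·13410337 + 362051 = 228337780, q_5 = 17·418551 + 11300 = 7126667 → 228337780/7126667
APPEND 17: p_6 = 17·228337780 + 13410337 = 3895152597, q_6 = 17·7126667 + 418551 = 121571890 → 3895152597/121571890
APPEND 44: p_7 = 44·3895152597 + 228337780 = 171615052048, q_7 = 44·121571890 + 7126667 = 5356289827 → 171615052048/5356289827
APPEND 34: p_8 = 34·171615052048 + 3895152597 = 5838806922229, q_8 = 34·5356289827 + 121571890 = 182235426008 → 5838806922229/182235426008
APPEND 15: p_9 = 15·5838806922229 + 171615052048 = 87753718885483, q_9 = 15·182235426008 + 5356289827 = 2738887679947 → 87753718885483/2738887679947
APPEND 6: p_10 = 6·87753718885483 + 5838806922229 = 532361120235127, q_10 = 6·2738887679947 + 182235426008 = 16615561505690 → 532361120235127/16615561505690
APPEND 37: p_11 = 37·532361120235127 + 87753718885483 = 19785115167585182, q_11 = 37·16615561505690 + 2738887679947 = 617514663390477 → 19785115167585182/617514663390477
APPEND 41: p_12 = 41·19785115167585182 + 532361120235127 = 811722082991227589, q_12 = 41·617514663390477 + 16615561505690 = 25334716760515247 → 811722082991227589/25334716760515247
APPEND 29: p_13 = 29·811722082991227589 + 19785115167585182 = 23559725521913185263, q_13 = 29·25334716760515247 + 617514663390477 = 735324300718332640 → 23559725521913185263/735324300718332640
APPEND 8: p_14 = 8·23559725521913185263 + 811722082991227589 = 189289526258296709693, q_14 = 8·735324300718332640 + 25334716760515247 = 5907929122507176367 → 189289526258296709693/5907929122507176367
APPEND 10: p_15 = 10·189289526258296709693 + 23559725521913185263 = 1916454988104880282193, q_15 = 10·5907929122507176367 + 735324300718332640 = 59814615525790096310 → 1916454988104880282193/59814615525790096310
APPEND 3: p_16 = 3·1916454988104880282193 + 189289526258296709693 = 5938654490572937556272, q_16 = 3·59814615525790096310 + 5907929122507176367 = 185351775699877465297 → 5938654490572937556272/185351775699877465297

32/1
801/25
14450/451
362051/11300
13410337/418551
228337780/7126667
3895152597/121571890
171615052048/5356289827
5838806922229/182235426008
23559725521913185263/735324300718332640
5938654490572937556272/185351775699877465297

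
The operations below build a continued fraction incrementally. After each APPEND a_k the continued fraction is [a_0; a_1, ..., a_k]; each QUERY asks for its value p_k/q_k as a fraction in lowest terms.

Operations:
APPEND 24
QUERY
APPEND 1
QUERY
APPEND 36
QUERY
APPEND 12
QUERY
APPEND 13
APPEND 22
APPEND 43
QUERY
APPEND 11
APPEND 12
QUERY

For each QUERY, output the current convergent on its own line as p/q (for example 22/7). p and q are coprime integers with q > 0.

APPEND 24: p_0 = 24·1 + 0 = 24, q_0 = 24·0 + 1 = 1 → 24/1
APPEND 1: p_1 = 1·24 + 1 = 25, q_1 = 1·1 + 0 = 1 → 25/1
APPEND 36: p_2 = 36·25 + 24 = 924, q_2 = 36·1 + 1 = 37 → 924/37
APPEND 12: p_3 = 12·924 + 25 = 11113, q_3 = 12·37 + 1 = 445 → 11113/445
APPEND 13: p_4 = 13·11113 + 924 = 145393, q_4 = 13·445 + 37 = 5822 → 145393/5822
APPEND 22: p_5 = 22·145393 + 11113 = 3209759, q_5 = 22·5822 + 445 = 128529 → 3209759/128529
APPEND 43: p_6 = 43·3209759 + 145393 = 138165030, q_6 = 43·128529 + 5822 = 5532569 → 138165030/5532569
APPEND 11: p_7 = 11·138165030 + 3209759 = 1523025089, q_7 = 11·5532569 + 128529 = 60986788 → 1523025089/60986788
APPEND 12: p_8 = 12·1523025089 + 138165030 = 18414466098, q_8 = 12·60986788 + 5532569 = 737374025 → 18414466098/737374025

24/1
25/1
924/37
11113/445
138165030/5532569
18414466098/737374025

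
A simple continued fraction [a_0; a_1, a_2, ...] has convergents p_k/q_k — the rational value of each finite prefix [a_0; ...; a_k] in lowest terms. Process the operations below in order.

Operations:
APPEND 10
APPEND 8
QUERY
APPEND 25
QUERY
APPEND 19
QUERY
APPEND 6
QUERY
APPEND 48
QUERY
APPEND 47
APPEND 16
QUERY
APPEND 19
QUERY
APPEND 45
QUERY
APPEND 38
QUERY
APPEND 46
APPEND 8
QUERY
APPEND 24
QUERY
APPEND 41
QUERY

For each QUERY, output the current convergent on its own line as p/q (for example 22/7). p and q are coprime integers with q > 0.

81/8
2035/201
38746/3827
234511/23163
11295274/1115651
8509093498/840455811
162203888851/16021119169
7307684091793/721790818416
277854199376985/27444072218977
102586661042841809/10132636975349841
2474868465883636519/244446436521287542
101572193762271939088/10032436534348139063

APPEND 10: p_0 = 10·1 + 0 = 10, q_0 = 10·0 + 1 = 1 → 10/1
APPEND 8: p_1 = 8·10 + 1 = 81, q_1 = 8·1 + 0 = 8 → 81/8
APPEND 25: p_2 = 25·81 + 10 = 2035, q_2 = 25·8 + 1 = 201 → 2035/201
APPEND 19: p_3 = 19·2035 + 81 = 38746, q_3 = 19·201 + 8 = 3827 → 38746/3827
APPEND 6: p_4 = 6·38746 + 2035 = 234511, q_4 = 6·3827 + 201 = 23163 → 234511/23163
APPEND 48: p_5 = 48·234511 + 38746 = 11295274, q_5 = 48·23163 + 3827 = 1115651 → 11295274/1115651
APPEND 47: p_6 = 47·11295274 + 234511 = 531112389, q_6 = 47·1115651 + 23163 = 52458760 → 531112389/52458760
APPEND 16: p_7 = 16·531112389 + 11295274 = 8509093498, q_7 = 16·52458760 + 1115651 = 840455811 → 8509093498/840455811
APPEND 19: p_8 = 19·8509093498 + 531112389 = 162203888851, q_8 = 19·840455811 + 52458760 = 16021119169 → 162203888851/16021119169
APPEND 45: p_9 = 45·162203888851 + 8509093498 = 7307684091793, q_9 = 45·16021119169 + 840455811 = 721790818416 → 7307684091793/721790818416
APPEND 38: p_10 = 38·7307684091793 + 162203888851 = 277854199376985, q_10 = 38·721790818416 + 16021119169 = 27444072218977 → 277854199376985/27444072218977
APPEND 46: p_11 = 46·277854199376985 + 7307684091793 = 12788600855433103, q_11 = 46·27444072218977 + 721790818416 = 1263149112891358 → 12788600855433103/1263149112891358
APPEND 8: p_12 = 8·12788600855433103 + 277854199376985 = 102586661042841809, q_12 = 8·1263149112891358 + 27444072218977 = 10132636975349841 → 102586661042841809/10132636975349841
APPEND 24: p_13 = 24·102586661042841809 + 12788600855433103 = 2474868465883636519, q_13 = 24·10132636975349841 + 1263149112891358 = 244446436521287542 → 2474868465883636519/244446436521287542
APPEND 41: p_14 = 41·2474868465883636519 + 102586661042841809 = 101572193762271939088, q_14 = 41·244446436521287542 + 10132636975349841 = 10032436534348139063 → 101572193762271939088/10032436534348139063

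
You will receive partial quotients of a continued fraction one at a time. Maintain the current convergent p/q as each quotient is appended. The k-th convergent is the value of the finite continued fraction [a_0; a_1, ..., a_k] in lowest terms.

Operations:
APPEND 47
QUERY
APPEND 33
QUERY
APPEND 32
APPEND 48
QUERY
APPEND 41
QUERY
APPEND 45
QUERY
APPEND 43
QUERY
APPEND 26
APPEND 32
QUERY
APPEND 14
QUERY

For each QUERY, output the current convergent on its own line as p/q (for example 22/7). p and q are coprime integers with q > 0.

APPEND 47: p_0 = 47·1 + 0 = 47, q_0 = 47·0 + 1 = 1 → 47/1
APPEND 33: p_1 = 33·47 + 1 = 1552, q_1 = 33·1 + 0 = 33 → 1552/33
APPEND 32: p_2 = 32·1552 + 47 = 49711, q_2 = 32·33 + 1 = 1057 → 49711/1057
APPEND 48: p_3 = 48·49711 + 1552 = 2387680, q_3 = 48·1057 + 33 = 50769 → 2387680/50769
APPEND 41: p_4 = 41·2387680 + 49711 = 97944591, q_4 = 41·50769 + 1057 = 2082586 → 97944591/2082586
APPEND 45: p_5 = 45·97944591 + 2387680 = 4409894275, q_5 = 45·2082586 + 50769 = 93767139 → 4409894275/93767139
APPEND 43: p_6 = 43·4409894275 + 97944591 = 189723398416, q_6 = 43·93767139 + 2082586 = 4034069563 → 189723398416/4034069563
APPEND 26: p_7 = 26·189723398416 + 4409894275 = 4937218253091, q_7 = 26·4034069563 + 93767139 = 104979575777 → 4937218253091/104979575777
APPEND 32: p_8 = 32·4937218253091 + 189723398416 = 158180707497328, q_8 = 32·104979575777 + 4034069563 = 3363380494427 → 158180707497328/3363380494427
APPEND 14: p_9 = 14·158180707497328 + 4937218253091 = 2219467123215683, q_9 = 14·3363380494427 + 104979575777 = 47192306497755 → 2219467123215683/47192306497755

47/1
1552/33
2387680/50769
97944591/2082586
4409894275/93767139
189723398416/4034069563
158180707497328/3363380494427
2219467123215683/47192306497755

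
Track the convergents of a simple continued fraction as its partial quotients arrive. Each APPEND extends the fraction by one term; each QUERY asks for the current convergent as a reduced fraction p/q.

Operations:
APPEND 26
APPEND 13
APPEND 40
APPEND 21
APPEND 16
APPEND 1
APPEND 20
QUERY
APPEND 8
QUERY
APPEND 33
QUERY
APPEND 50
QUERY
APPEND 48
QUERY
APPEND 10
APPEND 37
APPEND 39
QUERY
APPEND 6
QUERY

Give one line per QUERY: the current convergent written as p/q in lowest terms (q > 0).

APPEND 26: p_0 = 26·1 + 0 = 26, q_0 = 26·0 + 1 = 1 → 26/1
APPEND 13: p_1 = 13·26 + 1 = 339, q_1 = 13·1 + 0 = 13 → 339/13
APPEND 40: p_2 = 40·339 + 26 = 13586, q_2 = 40·13 + 1 = 521 → 13586/521
APPEND 21: p_3 = 21·13586 + 339 = 285645, q_3 = 21·521 + 13 = 10954 → 285645/10954
APPEND 16: p_4 = 16·285645 + 13586 = 4583906, q_4 = 16·10954 + 521 = 175785 → 4583906/175785
APPEND 1: p_5 = 1·4583906 + 285645 = 4869551, q_5 = 1·175785 + 10954 = 186739 → 4869551/186739
APPEND 20: p_6 = 20·4869551 + 4583906 = 101974926, q_6 = 20·186739 + 175785 = 3910565 → 101974926/3910565
APPEND 8: p_7 = 8·101974926 + 4869551 = 820668959, q_7 = 8·3910565 + 186739 = 31471259 → 820668959/31471259
APPEND 33: p_8 = 33·820668959 + 101974926 = 27184050573, q_8 = 33·31471259 + 3910565 = 1042462112 → 27184050573/1042462112
APPEND 50: p_9 = 50·27184050573 + 820668959 = 1360023197609, q_9 = 50·1042462112 + 31471259 = 52154576859 → 1360023197609/52154576859
APPEND 48: p_10 = 48·1360023197609 + 27184050573 = 65308297535805, q_10 = 48·52154576859 + 1042462112 = 2504462151344 → 65308297535805/2504462151344
APPEND 10: p_11 = 10·65308297535805 + 1360023197609 = 654442998555659, q_11 = 10·2504462151344 + 52154576859 = 25096776090299 → 654442998555659/25096776090299
APPEND 37: p_12 = 37·654442998555659 + 65308297535805 = 24279699244095188, q_12 = 37·25096776090299 + 2504462151344 = 931085177492407 → 24279699244095188/931085177492407
APPEND 39: p_13 = 39·24279699244095188 + 654442998555659 = 947562713518267991, q_13 = 39·931085177492407 + 25096776090299 = 36337418698294172 → 947562713518267991/36337418698294172
APPEND 6: p_14 = 6·947562713518267991 + 24279699244095188 = 5709655980353703134, q_14 = 6·36337418698294172 + 931085177492407 = 218955597367257439 → 5709655980353703134/218955597367257439

101974926/3910565
820668959/31471259
27184050573/1042462112
1360023197609/52154576859
65308297535805/2504462151344
947562713518267991/36337418698294172
5709655980353703134/218955597367257439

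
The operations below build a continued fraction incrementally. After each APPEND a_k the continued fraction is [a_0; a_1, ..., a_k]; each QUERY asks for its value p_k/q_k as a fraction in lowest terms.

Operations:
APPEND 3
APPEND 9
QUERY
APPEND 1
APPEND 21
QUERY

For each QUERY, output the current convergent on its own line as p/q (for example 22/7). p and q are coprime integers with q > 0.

28/9
679/219

APPEND 3: p_0 = 3·1 + 0 = 3, q_0 = 3·0 + 1 = 1 → 3/1
APPEND 9: p_1 = 9·3 + 1 = 28, q_1 = 9·1 + 0 = 9 → 28/9
APPEND 1: p_2 = 1·28 + 3 = 31, q_2 = 1·9 + 1 = 10 → 31/10
APPEND 21: p_3 = 21·31 + 28 = 679, q_3 = 21·10 + 9 = 219 → 679/219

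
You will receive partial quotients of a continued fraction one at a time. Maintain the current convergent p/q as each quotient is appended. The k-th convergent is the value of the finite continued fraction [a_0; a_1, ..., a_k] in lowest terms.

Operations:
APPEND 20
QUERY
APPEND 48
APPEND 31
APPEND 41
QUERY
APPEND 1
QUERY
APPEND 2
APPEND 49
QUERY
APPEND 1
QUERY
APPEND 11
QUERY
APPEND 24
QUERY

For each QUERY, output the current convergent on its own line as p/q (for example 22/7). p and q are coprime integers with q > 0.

20/1
1223212/61097
1253023/62586
183986665/9189767
187715923/9376036
2248861818/112326163
54160399555/2705203948

APPEND 20: p_0 = 20·1 + 0 = 20, q_0 = 20·0 + 1 = 1 → 20/1
APPEND 48: p_1 = 48·20 + 1 = 961, q_1 = 48·1 + 0 = 48 → 961/48
APPEND 31: p_2 = 31·961 + 20 = 29811, q_2 = 31·48 + 1 = 1489 → 29811/1489
APPEND 41: p_3 = 41·29811 + 961 = 1223212, q_3 = 41·1489 + 48 = 61097 → 1223212/61097
APPEND 1: p_4 = 1·1223212 + 29811 = 1253023, q_4 = 1·61097 + 1489 = 62586 → 1253023/62586
APPEND 2: p_5 = 2·1253023 + 1223212 = 3729258, q_5 = 2·62586 + 61097 = 186269 → 3729258/186269
APPEND 49: p_6 = 49·3729258 + 1253023 = 183986665, q_6 = 49·186269 + 62586 = 9189767 → 183986665/9189767
APPEND 1: p_7 = 1·183986665 + 3729258 = 187715923, q_7 = 1·9189767 + 186269 = 9376036 → 187715923/9376036
APPEND 11: p_8 = 11·187715923 + 183986665 = 2248861818, q_8 = 11·9376036 + 9189767 = 112326163 → 2248861818/112326163
APPEND 24: p_9 = 24·2248861818 + 187715923 = 54160399555, q_9 = 24·112326163 + 9376036 = 2705203948 → 54160399555/2705203948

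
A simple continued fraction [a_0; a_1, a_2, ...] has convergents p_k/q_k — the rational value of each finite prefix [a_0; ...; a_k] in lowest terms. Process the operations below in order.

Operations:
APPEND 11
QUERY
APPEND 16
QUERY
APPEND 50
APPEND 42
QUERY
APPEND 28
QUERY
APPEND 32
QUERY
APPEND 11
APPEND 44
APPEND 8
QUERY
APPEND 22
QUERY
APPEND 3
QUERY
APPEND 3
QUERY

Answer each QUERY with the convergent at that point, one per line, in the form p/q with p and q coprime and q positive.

APPEND 11: p_0 = 11·1 + 0 = 11, q_0 = 11·0 + 1 = 1 → 11/1
APPEND 16: p_1 = 16·11 + 1 = 177, q_1 = 16·1 + 0 = 16 → 177/16
APPEND 50: p_2 = 50·177 + 11 = 8861, q_2 = 50·16 + 1 = 801 → 8861/801
APPEND 42: p_3 = 42·8861 + 177 = 372339, q_3 = 42·801 + 16 = 33658 → 372339/33658
APPEND 28: p_4 = 28·372339 + 8861 = 10434353, q_4 = 28·33658 + 801 = 943225 → 10434353/943225
APPEND 32: p_5 = 32·10434353 + 372339 = 334271635, q_5 = 32·943225 + 33658 = 30216858 → 334271635/30216858
APPEND 11: p_6 = 11·334271635 + 10434353 = 3687422338, q_6 = 11·30216858 + 943225 = 333328663 → 3687422338/333328663
APPEND 44: p_7 = 44·3687422338 + 334271635 = 162580854507, q_7 = 44·333328663 + 30216858 = 14696678030 → 162580854507/14696678030
APPEND 8: p_8 = 8·162580854507 + 3687422338 = 1304334258394, q_8 = 8·14696678030 + 333328663 = 117906752903 → 1304334258394/117906752903
APPEND 22: p_9 = 22·1304334258394 + 162580854507 = 28857934539175, q_9 = 22·117906752903 + 14696678030 = 2608645241896 → 28857934539175/2608645241896
APPEND 3: p_10 = 3·28857934539175 + 1304334258394 = 87878137875919, q_10 = 3·2608645241896 + 117906752903 = 7943842478591 → 87878137875919/7943842478591
APPEND 3: p_11 = 3·87878137875919 + 28857934539175 = 292492348166932, q_11 = 3·7943842478591 + 2608645241896 = 26440172677669 → 292492348166932/26440172677669

11/1
177/16
372339/33658
10434353/943225
334271635/30216858
1304334258394/117906752903
28857934539175/2608645241896
87878137875919/7943842478591
292492348166932/26440172677669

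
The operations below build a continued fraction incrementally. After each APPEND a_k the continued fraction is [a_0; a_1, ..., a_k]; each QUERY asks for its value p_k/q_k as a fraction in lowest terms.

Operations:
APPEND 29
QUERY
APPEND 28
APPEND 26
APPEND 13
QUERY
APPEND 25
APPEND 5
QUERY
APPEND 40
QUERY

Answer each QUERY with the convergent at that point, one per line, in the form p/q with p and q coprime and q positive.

29/1
275984/9505
34879819/1201275
1402113527/48289354

APPEND 29: p_0 = 29·1 + 0 = 29, q_0 = 29·0 + 1 = 1 → 29/1
APPEND 28: p_1 = 28·29 + 1 = 813, q_1 = 28·1 + 0 = 28 → 813/28
APPEND 26: p_2 = 26·813 + 29 = 21167, q_2 = 26·28 + 1 = 729 → 21167/729
APPEND 13: p_3 = 13·21167 + 813 = 275984, q_3 = 13·729 + 28 = 9505 → 275984/9505
APPEND 25: p_4 = 25·275984 + 21167 = 6920767, q_4 = 25·9505 + 729 = 238354 → 6920767/238354
APPEND 5: p_5 = 5·6920767 + 275984 = 34879819, q_5 = 5·238354 + 9505 = 1201275 → 34879819/1201275
APPEND 40: p_6 = 40·34879819 + 6920767 = 1402113527, q_6 = 40·1201275 + 238354 = 48289354 → 1402113527/48289354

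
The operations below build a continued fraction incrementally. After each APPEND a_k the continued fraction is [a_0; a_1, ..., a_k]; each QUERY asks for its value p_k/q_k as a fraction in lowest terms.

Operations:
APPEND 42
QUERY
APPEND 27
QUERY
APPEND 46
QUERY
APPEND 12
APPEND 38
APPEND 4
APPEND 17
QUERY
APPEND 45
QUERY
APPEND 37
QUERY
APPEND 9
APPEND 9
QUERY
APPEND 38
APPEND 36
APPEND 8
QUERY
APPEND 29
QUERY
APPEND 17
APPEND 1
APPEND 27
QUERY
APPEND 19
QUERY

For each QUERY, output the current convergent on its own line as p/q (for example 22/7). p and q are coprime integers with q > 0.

42/1
1135/27
52252/1243
1661316989/39520344
74855581840/1780706731
2771317845069/65925669391
227921763532218/5421931250641
2512090012197252049/59759011734875840
73163535849778664459/1740455388215851889
36871597052780191280249/877122312601150023687
701879799738131847537042/16696711895421470659895

APPEND 42: p_0 = 42·1 + 0 = 42, q_0 = 42·0 + 1 = 1 → 42/1
APPEND 27: p_1 = 27·42 + 1 = 1135, q_1 = 27·1 + 0 = 27 → 1135/27
APPEND 46: p_2 = 46·1135 + 42 = 52252, q_2 = 46·27 + 1 = 1243 → 52252/1243
APPEND 12: p_3 = 12·52252 + 1135 = 628159, q_3 = 12·1243 + 27 = 14943 → 628159/14943
APPEND 38: p_4 = 38·628159 + 52252 = 23922294, q_4 = 38·14943 + 1243 = 569077 → 23922294/569077
APPEND 4: p_5 = 4·23922294 + 628159 = 96317335, q_5 = 4·569077 + 14943 = 2291251 → 96317335/2291251
APPEND 17: p_6 = 17·96317335 + 23922294 = 1661316989, q_6 = 17·2291251 + 569077 = 39520344 → 1661316989/39520344
APPEND 45: p_7 = 45·1661316989 + 96317335 = 74855581840, q_7 = 45·39520344 + 2291251 = 1780706731 → 74855581840/1780706731
APPEND 37: p_8 = 37·74855581840 + 1661316989 = 2771317845069, q_8 = 37·1780706731 + 39520344 = 65925669391 → 2771317845069/65925669391
APPEND 9: p_9 = 9·2771317845069 + 74855581840 = 25016716187461, q_9 = 9·65925669391 + 1780706731 = 595111731250 → 25016716187461/595111731250
APPEND 9: p_10 = 9·25016716187461 + 2771317845069 = 227921763532218, q_10 = 9·595111731250 + 65925669391 = 5421931250641 → 227921763532218/5421931250641
APPEND 38: p_11 = 38·227921763532218 + 25016716187461 = 8686043730411745, q_11 = 38·5421931250641 + 595111731250 = 206628499255608 → 8686043730411745/206628499255608
APPEND 36: p_12 = 36·8686043730411745 + 227921763532218 = 312925496058355038, q_12 = 36·206628499255608 + 5421931250641 = 7444047904452529 → 312925496058355038/7444047904452529
APPEND 8: p_13 = 8·312925496058355038 + 8686043730411745 = 2512090012197252049, q_13 = 8·7444047904452529 + 206628499255608 = 59759011734875840 → 2512090012197252049/59759011734875840
APPEND 29: p_14 = 29·2512090012197252049 + 312925496058355038 = 73163535849778664459, q_14 = 29·59759011734875840 + 7444047904452529 = 1740455388215851889 → 73163535849778664459/1740455388215851889
APPEND 17: p_15 = 17·73163535849778664459 + 2512090012197252049 = 1246292199458434547852, q_15 = 17·1740455388215851889 + 59759011734875840 = 29647500611404357953 → 1246292199458434547852/29647500611404357953
APPEND 1: p_16 = 1·1246292199458434547852 + 73163535849778664459 = 1319455735308213212311, q_16 = 1·29647500611404357953 + 1740455388215851889 = 31387955999620209842 → 1319455735308213212311/31387955999620209842
APPEND 27: p_17 = 27·1319455735308213212311 + 1246292199458434547852 = 36871597052780191280249, q_17 = 27·31387955999620209842 + 29647500611404357953 = 877122312601150023687 → 36871597052780191280249/877122312601150023687
APPEND 19: p_18 = 19·36871597052780191280249 + 1319455735308213212311 = 701879799738131847537042, q_18 = 19·877122312601150023687 + 31387955999620209842 = 16696711895421470659895 → 701879799738131847537042/16696711895421470659895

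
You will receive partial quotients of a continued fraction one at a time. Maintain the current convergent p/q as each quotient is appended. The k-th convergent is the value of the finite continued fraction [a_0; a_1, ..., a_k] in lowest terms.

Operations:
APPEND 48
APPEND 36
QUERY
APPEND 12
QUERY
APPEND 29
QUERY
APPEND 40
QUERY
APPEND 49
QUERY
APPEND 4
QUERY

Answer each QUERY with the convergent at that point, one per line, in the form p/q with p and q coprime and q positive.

APPEND 48: p_0 = 48·1 + 0 = 48, q_0 = 48·0 + 1 = 1 → 48/1
APPEND 36: p_1 = 36·48 + 1 = 1729, q_1 = 36·1 + 0 = 36 → 1729/36
APPEND 12: p_2 = 12·1729 + 48 = 20796, q_2 = 12·36 + 1 = 433 → 20796/433
APPEND 29: p_3 = 29·20796 + 1729 = 604813, q_3 = 29·433 + 36 = 12593 → 604813/12593
APPEND 40: p_4 = 40·604813 + 20796 = 24213316, q_4 = 40·12593 + 433 = 504153 → 24213316/504153
APPEND 49: p_5 = 49·24213316 + 604813 = 1187057297, q_5 = 49·504153 + 12593 = 24716090 → 1187057297/24716090
APPEND 4: p_6 = 4·1187057297 + 24213316 = 4772442504, q_6 = 4·24716090 + 504153 = 99368513 → 4772442504/99368513

1729/36
20796/433
604813/12593
24213316/504153
1187057297/24716090
4772442504/99368513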